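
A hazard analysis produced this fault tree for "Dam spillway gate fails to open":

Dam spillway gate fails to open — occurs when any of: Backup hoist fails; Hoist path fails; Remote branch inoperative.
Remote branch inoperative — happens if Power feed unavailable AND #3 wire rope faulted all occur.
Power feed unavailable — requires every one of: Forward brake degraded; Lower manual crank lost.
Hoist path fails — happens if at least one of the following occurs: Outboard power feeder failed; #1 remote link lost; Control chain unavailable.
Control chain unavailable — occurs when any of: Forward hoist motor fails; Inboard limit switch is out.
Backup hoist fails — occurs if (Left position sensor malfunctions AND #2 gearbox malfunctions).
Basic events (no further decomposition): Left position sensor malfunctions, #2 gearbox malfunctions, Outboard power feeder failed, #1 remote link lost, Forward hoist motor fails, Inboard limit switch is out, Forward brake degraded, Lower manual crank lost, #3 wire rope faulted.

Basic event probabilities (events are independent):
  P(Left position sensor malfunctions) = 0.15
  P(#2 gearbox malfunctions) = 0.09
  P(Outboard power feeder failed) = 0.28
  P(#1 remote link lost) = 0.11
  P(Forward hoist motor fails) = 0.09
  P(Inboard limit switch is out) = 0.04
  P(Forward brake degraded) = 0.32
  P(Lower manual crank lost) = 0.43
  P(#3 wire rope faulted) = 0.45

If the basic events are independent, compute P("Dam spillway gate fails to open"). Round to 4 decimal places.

0.4819

P(Backup hoist fails) [AND] = 0.15 × 0.09 = 0.013500
P(Control chain unavailable) [OR] = 1 − (1−0.09) × (1−0.04) = 0.126400
P(Hoist path fails) [OR] = 1 − (1−0.28) × (1−0.11) × (1−0.126400) = 0.440197
P(Power feed unavailable) [AND] = 0.32 × 0.43 = 0.137600
P(Remote branch inoperative) [AND] = 0.137600 × 0.45 = 0.061920
P(Dam spillway gate fails to open) [OR] = 1 − (1−0.013500) × (1−0.440197) × (1−0.061920) = 0.481949
Rounded to 4 decimal places: P(Dam spillway gate fails to open) ≈ 0.4819.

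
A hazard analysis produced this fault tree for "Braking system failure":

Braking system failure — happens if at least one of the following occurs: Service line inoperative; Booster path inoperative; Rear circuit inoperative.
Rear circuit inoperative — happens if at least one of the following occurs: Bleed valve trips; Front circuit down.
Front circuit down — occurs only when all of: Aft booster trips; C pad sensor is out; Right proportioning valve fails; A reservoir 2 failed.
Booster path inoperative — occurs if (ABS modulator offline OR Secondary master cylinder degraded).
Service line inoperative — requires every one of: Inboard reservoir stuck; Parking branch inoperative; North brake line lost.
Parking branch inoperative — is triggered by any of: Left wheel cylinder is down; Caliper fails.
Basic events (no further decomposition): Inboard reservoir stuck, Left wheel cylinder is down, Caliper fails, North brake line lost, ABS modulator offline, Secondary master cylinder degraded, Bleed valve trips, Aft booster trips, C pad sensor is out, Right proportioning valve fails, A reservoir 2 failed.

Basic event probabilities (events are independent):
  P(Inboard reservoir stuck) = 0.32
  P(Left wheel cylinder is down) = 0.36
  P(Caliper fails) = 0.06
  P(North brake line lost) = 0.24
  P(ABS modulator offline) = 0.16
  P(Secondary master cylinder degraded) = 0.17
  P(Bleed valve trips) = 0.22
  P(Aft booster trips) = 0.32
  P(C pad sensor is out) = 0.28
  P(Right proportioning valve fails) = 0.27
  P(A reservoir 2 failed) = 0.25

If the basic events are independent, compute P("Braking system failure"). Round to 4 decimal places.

0.4760

P(Parking branch inoperative) [OR] = 1 − (1−0.36) × (1−0.06) = 0.398400
P(Service line inoperative) [AND] = 0.32 × 0.398400 × 0.24 = 0.030597
P(Booster path inoperative) [OR] = 1 − (1−0.16) × (1−0.17) = 0.302800
P(Front circuit down) [AND] = 0.32 × 0.28 × 0.27 × 0.25 = 0.006048
P(Rear circuit inoperative) [OR] = 1 − (1−0.22) × (1−0.006048) = 0.224717
P(Braking system failure) [OR] = 1 − (1−0.030597) × (1−0.302800) × (1−0.224717) = 0.476011
Rounded to 4 decimal places: P(Braking system failure) ≈ 0.4760.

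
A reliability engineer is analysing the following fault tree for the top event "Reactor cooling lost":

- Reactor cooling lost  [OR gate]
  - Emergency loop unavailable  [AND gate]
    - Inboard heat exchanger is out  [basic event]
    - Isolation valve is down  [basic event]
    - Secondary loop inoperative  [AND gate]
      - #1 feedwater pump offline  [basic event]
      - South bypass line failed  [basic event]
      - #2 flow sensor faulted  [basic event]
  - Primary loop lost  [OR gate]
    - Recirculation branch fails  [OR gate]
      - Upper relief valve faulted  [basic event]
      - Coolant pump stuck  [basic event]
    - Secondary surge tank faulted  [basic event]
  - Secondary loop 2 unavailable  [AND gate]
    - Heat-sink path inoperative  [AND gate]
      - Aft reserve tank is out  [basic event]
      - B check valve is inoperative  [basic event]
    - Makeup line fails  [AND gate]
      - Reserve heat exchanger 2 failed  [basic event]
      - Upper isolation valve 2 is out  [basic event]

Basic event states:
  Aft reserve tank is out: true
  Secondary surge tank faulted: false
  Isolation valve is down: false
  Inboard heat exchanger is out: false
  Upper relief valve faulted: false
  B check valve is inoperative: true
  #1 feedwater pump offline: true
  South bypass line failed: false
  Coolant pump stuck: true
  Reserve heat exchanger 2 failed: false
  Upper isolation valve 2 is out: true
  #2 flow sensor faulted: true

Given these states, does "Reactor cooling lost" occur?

Secondary loop inoperative [AND]: #1 feedwater pump offline=occurs, South bypass line failed=not, #2 flow sensor faulted=occurs → not all inputs occur → does not occur.
Emergency loop unavailable [AND]: Inboard heat exchanger is out=not, Isolation valve is down=not, Secondary loop inoperative=not → not all inputs occur → does not occur.
Recirculation branch fails [OR]: Upper relief valve faulted=not, Coolant pump stuck=occurs → at least one input occurs → occurs.
Primary loop lost [OR]: Recirculation branch fails=occurs, Secondary surge tank faulted=not → at least one input occurs → occurs.
Heat-sink path inoperative [AND]: Aft reserve tank is out=occurs, B check valve is inoperative=occurs → all inputs occur → occurs.
Makeup line fails [AND]: Reserve heat exchanger 2 failed=not, Upper isolation valve 2 is out=occurs → not all inputs occur → does not occur.
Secondary loop 2 unavailable [AND]: Heat-sink path inoperative=occurs, Makeup line fails=not → not all inputs occur → does not occur.
Reactor cooling lost [OR]: Emergency loop unavailable=not, Primary loop lost=occurs, Secondary loop 2 unavailable=not → at least one input occurs → occurs.

Yes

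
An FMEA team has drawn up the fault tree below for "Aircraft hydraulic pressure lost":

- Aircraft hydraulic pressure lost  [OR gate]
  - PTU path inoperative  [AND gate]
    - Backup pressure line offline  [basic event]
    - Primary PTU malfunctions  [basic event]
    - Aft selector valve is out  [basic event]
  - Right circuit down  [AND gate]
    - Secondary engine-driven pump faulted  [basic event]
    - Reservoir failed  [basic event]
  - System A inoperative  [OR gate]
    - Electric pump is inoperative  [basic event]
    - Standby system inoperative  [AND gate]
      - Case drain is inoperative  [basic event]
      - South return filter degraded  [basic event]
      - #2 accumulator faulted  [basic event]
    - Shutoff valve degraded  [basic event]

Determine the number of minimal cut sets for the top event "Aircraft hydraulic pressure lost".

5

PTU path inoperative [AND]: one cut set from each child combined → 1 × 1 × 1 = 1 cut set(s).
Right circuit down [AND]: one cut set from each child combined → 1 × 1 = 1 cut set(s).
Standby system inoperative [AND]: one cut set from each child combined → 1 × 1 × 1 = 1 cut set(s).
System A inoperative [OR]: union of children's cut sets → 3 cut set(s).
Aircraft hydraulic pressure lost [OR]: union of children's cut sets → 5 cut set(s).
Minimal cut sets: {Aft selector valve is out, Backup pressure line offline, Primary PTU malfunctions}; {Reservoir failed, Secondary engine-driven pump faulted}; {Electric pump is inoperative}; {#2 accumulator faulted, Case drain is inoperative, South return filter degraded}; {Shutoff valve degraded}.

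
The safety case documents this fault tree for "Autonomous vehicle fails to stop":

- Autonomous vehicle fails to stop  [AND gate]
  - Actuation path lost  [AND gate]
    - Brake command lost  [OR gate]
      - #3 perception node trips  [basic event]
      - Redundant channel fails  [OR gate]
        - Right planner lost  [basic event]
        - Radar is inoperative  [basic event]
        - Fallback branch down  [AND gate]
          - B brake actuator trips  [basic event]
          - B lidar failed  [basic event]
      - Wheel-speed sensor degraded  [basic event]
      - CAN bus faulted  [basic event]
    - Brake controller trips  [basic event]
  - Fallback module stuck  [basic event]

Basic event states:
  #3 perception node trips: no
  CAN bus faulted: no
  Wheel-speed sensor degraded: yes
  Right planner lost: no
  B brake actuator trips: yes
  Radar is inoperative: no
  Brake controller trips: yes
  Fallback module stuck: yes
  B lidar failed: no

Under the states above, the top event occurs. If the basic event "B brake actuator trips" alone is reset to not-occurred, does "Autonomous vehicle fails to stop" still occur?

Counterfactual: set "B brake actuator trips" to not occurred.
Fallback branch down [AND]: B brake actuator trips=not, B lidar failed=not → not all inputs occur → does not occur.
Redundant channel fails [OR]: Right planner lost=not, Radar is inoperative=not, Fallback branch down=not → no input occurs → does not occur.
Brake command lost [OR]: #3 perception node trips=not, Redundant channel fails=not, Wheel-speed sensor degraded=occurs, CAN bus faulted=not → at least one input occurs → occurs.
Actuation path lost [AND]: Brake command lost=occurs, Brake controller trips=occurs → all inputs occur → occurs.
Autonomous vehicle fails to stop [AND]: Actuation path lost=occurs, Fallback module stuck=occurs → all inputs occur → occurs.

Yes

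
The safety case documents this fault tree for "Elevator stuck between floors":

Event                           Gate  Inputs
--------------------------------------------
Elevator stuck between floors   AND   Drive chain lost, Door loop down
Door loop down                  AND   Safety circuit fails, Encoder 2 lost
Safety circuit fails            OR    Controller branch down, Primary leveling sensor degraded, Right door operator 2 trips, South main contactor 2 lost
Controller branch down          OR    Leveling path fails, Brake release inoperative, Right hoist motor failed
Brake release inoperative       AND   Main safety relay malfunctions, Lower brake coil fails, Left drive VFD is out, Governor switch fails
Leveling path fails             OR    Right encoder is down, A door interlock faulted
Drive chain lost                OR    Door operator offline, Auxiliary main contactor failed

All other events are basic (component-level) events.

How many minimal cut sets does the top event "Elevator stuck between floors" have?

Drive chain lost [OR]: union of children's cut sets → 2 cut set(s).
Leveling path fails [OR]: union of children's cut sets → 2 cut set(s).
Brake release inoperative [AND]: one cut set from each child combined → 1 × 1 × 1 × 1 = 1 cut set(s).
Controller branch down [OR]: union of children's cut sets → 4 cut set(s).
Safety circuit fails [OR]: union of children's cut sets → 7 cut set(s).
Door loop down [AND]: one cut set from each child combined → 7 × 1 = 7 cut set(s).
Elevator stuck between floors [AND]: one cut set from each child combined → 2 × 7 = 14 cut set(s).

14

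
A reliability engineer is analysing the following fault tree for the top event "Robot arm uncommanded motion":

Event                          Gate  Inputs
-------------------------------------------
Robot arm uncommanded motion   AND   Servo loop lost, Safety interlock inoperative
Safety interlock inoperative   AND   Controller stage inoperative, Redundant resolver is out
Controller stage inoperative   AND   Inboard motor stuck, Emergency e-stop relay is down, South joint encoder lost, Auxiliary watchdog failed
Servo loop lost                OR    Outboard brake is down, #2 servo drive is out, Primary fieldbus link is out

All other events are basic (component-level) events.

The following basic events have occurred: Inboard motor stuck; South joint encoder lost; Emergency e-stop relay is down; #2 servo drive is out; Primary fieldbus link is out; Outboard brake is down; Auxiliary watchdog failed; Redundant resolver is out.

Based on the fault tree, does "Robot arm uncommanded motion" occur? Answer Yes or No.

Servo loop lost [OR]: Outboard brake is down=occurs, #2 servo drive is out=occurs, Primary fieldbus link is out=occurs → at least one input occurs → occurs.
Controller stage inoperative [AND]: Inboard motor stuck=occurs, Emergency e-stop relay is down=occurs, South joint encoder lost=occurs, Auxiliary watchdog failed=occurs → all inputs occur → occurs.
Safety interlock inoperative [AND]: Controller stage inoperative=occurs, Redundant resolver is out=occurs → all inputs occur → occurs.
Robot arm uncommanded motion [AND]: Servo loop lost=occurs, Safety interlock inoperative=occurs → all inputs occur → occurs.

Yes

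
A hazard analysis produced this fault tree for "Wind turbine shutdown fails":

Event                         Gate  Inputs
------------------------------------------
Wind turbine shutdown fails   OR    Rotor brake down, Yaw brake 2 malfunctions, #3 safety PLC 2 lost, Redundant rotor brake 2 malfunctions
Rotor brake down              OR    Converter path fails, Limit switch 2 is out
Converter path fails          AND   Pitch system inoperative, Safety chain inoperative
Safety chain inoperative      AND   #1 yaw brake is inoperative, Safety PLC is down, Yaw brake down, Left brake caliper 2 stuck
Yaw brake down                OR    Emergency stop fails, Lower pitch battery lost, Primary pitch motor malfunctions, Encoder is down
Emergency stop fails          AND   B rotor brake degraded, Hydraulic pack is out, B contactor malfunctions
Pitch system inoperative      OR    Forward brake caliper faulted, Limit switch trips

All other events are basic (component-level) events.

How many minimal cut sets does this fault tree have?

Pitch system inoperative [OR]: union of children's cut sets → 2 cut set(s).
Emergency stop fails [AND]: one cut set from each child combined → 1 × 1 × 1 = 1 cut set(s).
Yaw brake down [OR]: union of children's cut sets → 4 cut set(s).
Safety chain inoperative [AND]: one cut set from each child combined → 1 × 1 × 4 × 1 = 4 cut set(s).
Converter path fails [AND]: one cut set from each child combined → 2 × 4 = 8 cut set(s).
Rotor brake down [OR]: union of children's cut sets → 9 cut set(s).
Wind turbine shutdown fails [OR]: union of children's cut sets → 12 cut set(s).

12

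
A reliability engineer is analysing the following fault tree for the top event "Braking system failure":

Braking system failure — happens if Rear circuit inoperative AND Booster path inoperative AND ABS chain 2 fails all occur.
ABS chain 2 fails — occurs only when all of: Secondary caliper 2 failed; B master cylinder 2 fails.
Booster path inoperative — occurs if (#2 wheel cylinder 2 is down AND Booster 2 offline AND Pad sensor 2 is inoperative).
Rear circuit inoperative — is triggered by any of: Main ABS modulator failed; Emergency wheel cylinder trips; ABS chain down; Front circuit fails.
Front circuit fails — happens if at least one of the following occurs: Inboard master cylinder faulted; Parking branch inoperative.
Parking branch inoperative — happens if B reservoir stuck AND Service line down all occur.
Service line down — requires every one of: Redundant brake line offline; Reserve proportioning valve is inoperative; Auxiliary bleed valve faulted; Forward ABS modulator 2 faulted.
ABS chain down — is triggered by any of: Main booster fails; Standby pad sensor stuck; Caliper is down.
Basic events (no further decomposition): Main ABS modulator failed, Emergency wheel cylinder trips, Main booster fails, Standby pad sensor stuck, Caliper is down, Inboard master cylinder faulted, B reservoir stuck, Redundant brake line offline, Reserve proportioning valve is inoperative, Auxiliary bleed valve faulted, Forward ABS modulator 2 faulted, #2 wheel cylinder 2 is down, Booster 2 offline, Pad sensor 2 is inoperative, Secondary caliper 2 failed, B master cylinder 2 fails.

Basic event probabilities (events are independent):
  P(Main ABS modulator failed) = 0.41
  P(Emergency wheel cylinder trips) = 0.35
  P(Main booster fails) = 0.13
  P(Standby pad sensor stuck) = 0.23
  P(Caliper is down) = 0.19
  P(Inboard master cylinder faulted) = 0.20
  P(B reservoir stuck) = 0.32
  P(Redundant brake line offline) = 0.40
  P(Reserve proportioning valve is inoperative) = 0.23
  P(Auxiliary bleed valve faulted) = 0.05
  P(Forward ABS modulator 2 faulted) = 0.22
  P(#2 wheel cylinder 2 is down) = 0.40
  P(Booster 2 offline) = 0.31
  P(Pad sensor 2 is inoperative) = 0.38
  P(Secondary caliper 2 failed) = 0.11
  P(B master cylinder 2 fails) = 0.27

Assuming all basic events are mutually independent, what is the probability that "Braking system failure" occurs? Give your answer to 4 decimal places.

P(ABS chain down) [OR] = 1 − (1−0.13) × (1−0.23) × (1−0.19) = 0.457381
P(Service line down) [AND] = 0.40 × 0.23 × 0.05 × 0.22 = 0.001012
P(Parking branch inoperative) [AND] = 0.32 × 0.001012 = 0.000324
P(Front circuit fails) [OR] = 1 − (1−0.20) × (1−0.000324) = 0.200259
P(Rear circuit inoperative) [OR] = 1 − (1−0.41) × (1−0.35) × (1−0.457381) × (1−0.200259) = 0.833578
P(Booster path inoperative) [AND] = 0.40 × 0.31 × 0.38 = 0.047120
P(ABS chain 2 fails) [AND] = 0.11 × 0.27 = 0.029700
P(Braking system failure) [AND] = 0.833578 × 0.047120 × 0.029700 = 0.001167
Rounded to 4 decimal places: P(Braking system failure) ≈ 0.0012.

0.0012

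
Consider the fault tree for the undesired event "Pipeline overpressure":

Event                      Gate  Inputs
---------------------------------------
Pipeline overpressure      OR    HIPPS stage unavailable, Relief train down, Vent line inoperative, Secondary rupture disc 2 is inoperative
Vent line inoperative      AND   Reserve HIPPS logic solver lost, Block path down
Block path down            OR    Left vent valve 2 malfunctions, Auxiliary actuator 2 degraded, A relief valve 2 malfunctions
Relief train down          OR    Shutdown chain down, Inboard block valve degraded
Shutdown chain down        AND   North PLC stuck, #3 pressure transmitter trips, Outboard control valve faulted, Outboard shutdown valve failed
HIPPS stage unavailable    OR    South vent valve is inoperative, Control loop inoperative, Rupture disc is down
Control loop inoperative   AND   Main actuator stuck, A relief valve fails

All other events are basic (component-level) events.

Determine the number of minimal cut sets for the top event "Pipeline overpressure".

9

Control loop inoperative [AND]: one cut set from each child combined → 1 × 1 = 1 cut set(s).
HIPPS stage unavailable [OR]: union of children's cut sets → 3 cut set(s).
Shutdown chain down [AND]: one cut set from each child combined → 1 × 1 × 1 × 1 = 1 cut set(s).
Relief train down [OR]: union of children's cut sets → 2 cut set(s).
Block path down [OR]: union of children's cut sets → 3 cut set(s).
Vent line inoperative [AND]: one cut set from each child combined → 1 × 3 = 3 cut set(s).
Pipeline overpressure [OR]: union of children's cut sets → 9 cut set(s).
Minimal cut sets: {South vent valve is inoperative}; {A relief valve fails, Main actuator stuck}; {Rupture disc is down}; {#3 pressure transmitter trips, North PLC stuck, Outboard control valve faulted, Outboard shutdown valve failed}; {Inboard block valve degraded}; {Left vent valve 2 malfunctions, Reserve HIPPS logic solver lost}; {Auxiliary actuator 2 degraded, Reserve HIPPS logic solver lost}; {A relief valve 2 malfunctions, Reserve HIPPS logic solver lost}; {Secondary rupture disc 2 is inoperative}.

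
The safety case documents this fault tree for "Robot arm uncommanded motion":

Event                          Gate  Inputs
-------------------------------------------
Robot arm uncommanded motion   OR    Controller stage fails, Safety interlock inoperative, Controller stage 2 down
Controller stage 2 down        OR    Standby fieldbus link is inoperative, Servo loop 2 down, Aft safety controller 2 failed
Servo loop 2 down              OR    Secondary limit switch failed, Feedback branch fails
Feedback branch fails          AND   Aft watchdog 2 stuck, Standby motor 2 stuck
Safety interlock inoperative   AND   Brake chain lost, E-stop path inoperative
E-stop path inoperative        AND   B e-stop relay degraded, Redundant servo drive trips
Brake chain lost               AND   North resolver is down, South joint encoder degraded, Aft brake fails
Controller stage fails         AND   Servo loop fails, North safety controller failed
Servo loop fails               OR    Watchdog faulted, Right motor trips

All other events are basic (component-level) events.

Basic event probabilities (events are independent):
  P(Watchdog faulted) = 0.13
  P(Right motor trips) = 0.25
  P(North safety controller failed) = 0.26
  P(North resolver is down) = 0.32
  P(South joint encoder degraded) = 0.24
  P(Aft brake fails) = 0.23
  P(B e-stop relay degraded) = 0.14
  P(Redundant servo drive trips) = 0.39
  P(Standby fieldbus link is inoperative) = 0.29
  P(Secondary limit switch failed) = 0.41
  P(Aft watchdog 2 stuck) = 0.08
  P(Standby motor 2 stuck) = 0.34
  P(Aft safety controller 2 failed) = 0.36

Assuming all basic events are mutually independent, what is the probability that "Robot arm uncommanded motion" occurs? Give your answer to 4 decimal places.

0.7630

P(Servo loop fails) [OR] = 1 − (1−0.13) × (1−0.25) = 0.347500
P(Controller stage fails) [AND] = 0.347500 × 0.26 = 0.090350
P(Brake chain lost) [AND] = 0.32 × 0.24 × 0.23 = 0.017664
P(E-stop path inoperative) [AND] = 0.14 × 0.39 = 0.054600
P(Safety interlock inoperative) [AND] = 0.017664 × 0.054600 = 0.000964
P(Feedback branch fails) [AND] = 0.08 × 0.34 = 0.027200
P(Servo loop 2 down) [OR] = 1 − (1−0.41) × (1−0.027200) = 0.426048
P(Controller stage 2 down) [OR] = 1 − (1−0.29) × (1−0.426048) × (1−0.36) = 0.739196
P(Robot arm uncommanded motion) [OR] = 1 − (1−0.090350) × (1−0.000964) × (1−0.739196) = 0.762988
Rounded to 4 decimal places: P(Robot arm uncommanded motion) ≈ 0.7630.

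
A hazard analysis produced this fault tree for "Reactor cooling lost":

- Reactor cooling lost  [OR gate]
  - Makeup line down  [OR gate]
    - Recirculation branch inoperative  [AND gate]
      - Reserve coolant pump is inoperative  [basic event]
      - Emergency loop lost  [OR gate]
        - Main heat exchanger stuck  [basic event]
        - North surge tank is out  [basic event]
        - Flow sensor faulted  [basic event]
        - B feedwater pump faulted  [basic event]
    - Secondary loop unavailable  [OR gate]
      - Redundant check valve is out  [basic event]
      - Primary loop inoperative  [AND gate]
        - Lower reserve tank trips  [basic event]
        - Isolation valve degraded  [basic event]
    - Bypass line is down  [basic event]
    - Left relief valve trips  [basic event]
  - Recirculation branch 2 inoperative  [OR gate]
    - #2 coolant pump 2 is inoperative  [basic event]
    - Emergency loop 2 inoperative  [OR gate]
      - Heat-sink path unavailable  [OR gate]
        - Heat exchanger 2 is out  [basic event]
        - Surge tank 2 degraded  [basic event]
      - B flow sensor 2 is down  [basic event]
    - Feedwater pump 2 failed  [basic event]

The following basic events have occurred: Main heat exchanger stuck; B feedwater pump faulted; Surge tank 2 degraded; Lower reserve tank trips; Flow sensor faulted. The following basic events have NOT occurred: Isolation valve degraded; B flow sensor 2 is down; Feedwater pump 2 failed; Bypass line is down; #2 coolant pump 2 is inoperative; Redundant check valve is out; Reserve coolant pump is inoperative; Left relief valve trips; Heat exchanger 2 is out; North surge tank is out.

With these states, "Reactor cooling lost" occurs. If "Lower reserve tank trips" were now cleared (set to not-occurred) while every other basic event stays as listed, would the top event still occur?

Counterfactual: set "Lower reserve tank trips" to not occurred.
Emergency loop lost [OR]: Main heat exchanger stuck=occurs, North surge tank is out=not, Flow sensor faulted=occurs, B feedwater pump faulted=occurs → at least one input occurs → occurs.
Recirculation branch inoperative [AND]: Reserve coolant pump is inoperative=not, Emergency loop lost=occurs → not all inputs occur → does not occur.
Primary loop inoperative [AND]: Lower reserve tank trips=not, Isolation valve degraded=not → not all inputs occur → does not occur.
Secondary loop unavailable [OR]: Redundant check valve is out=not, Primary loop inoperative=not → no input occurs → does not occur.
Makeup line down [OR]: Recirculation branch inoperative=not, Secondary loop unavailable=not, Bypass line is down=not, Left relief valve trips=not → no input occurs → does not occur.
Heat-sink path unavailable [OR]: Heat exchanger 2 is out=not, Surge tank 2 degraded=occurs → at least one input occurs → occurs.
Emergency loop 2 inoperative [OR]: Heat-sink path unavailable=occurs, B flow sensor 2 is down=not → at least one input occurs → occurs.
Recirculation branch 2 inoperative [OR]: #2 coolant pump 2 is inoperative=not, Emergency loop 2 inoperative=occurs, Feedwater pump 2 failed=not → at least one input occurs → occurs.
Reactor cooling lost [OR]: Makeup line down=not, Recirculation branch 2 inoperative=occurs → at least one input occurs → occurs.

Yes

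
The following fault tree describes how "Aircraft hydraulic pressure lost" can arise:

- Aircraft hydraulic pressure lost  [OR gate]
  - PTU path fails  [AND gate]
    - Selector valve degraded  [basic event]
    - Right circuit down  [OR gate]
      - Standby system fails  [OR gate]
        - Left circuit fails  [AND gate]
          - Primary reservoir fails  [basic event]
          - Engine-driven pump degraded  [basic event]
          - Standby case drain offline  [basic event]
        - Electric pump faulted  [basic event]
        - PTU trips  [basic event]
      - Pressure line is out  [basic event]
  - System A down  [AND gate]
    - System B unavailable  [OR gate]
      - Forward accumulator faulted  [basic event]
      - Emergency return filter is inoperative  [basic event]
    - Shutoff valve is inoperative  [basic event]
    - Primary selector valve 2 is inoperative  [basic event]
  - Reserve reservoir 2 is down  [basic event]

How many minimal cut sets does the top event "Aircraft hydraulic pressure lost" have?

Left circuit fails [AND]: one cut set from each child combined → 1 × 1 × 1 = 1 cut set(s).
Standby system fails [OR]: union of children's cut sets → 3 cut set(s).
Right circuit down [OR]: union of children's cut sets → 4 cut set(s).
PTU path fails [AND]: one cut set from each child combined → 1 × 4 = 4 cut set(s).
System B unavailable [OR]: union of children's cut sets → 2 cut set(s).
System A down [AND]: one cut set from each child combined → 2 × 1 × 1 = 2 cut set(s).
Aircraft hydraulic pressure lost [OR]: union of children's cut sets → 7 cut set(s).
Minimal cut sets: {Engine-driven pump degraded, Primary reservoir fails, Selector valve degraded, Standby case drain offline}; {Electric pump faulted, Selector valve degraded}; {PTU trips, Selector valve degraded}; {Pressure line is out, Selector valve degraded}; {Forward accumulator faulted, Primary selector valve 2 is inoperative, Shutoff valve is inoperative}; {Emergency return filter is inoperative, Primary selector valve 2 is inoperative, Shutoff valve is inoperative}; {Reserve reservoir 2 is down}.

7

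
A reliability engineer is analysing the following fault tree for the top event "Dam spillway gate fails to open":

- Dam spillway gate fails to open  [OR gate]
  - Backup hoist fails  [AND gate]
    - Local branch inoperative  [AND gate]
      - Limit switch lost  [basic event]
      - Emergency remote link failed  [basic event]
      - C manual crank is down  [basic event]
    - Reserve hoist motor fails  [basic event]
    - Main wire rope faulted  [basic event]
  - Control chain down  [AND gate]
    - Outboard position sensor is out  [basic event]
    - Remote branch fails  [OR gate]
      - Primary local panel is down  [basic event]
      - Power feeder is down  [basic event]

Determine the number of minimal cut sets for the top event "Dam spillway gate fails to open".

3

Local branch inoperative [AND]: one cut set from each child combined → 1 × 1 × 1 = 1 cut set(s).
Backup hoist fails [AND]: one cut set from each child combined → 1 × 1 × 1 = 1 cut set(s).
Remote branch fails [OR]: union of children's cut sets → 2 cut set(s).
Control chain down [AND]: one cut set from each child combined → 1 × 2 = 2 cut set(s).
Dam spillway gate fails to open [OR]: union of children's cut sets → 3 cut set(s).
Minimal cut sets: {C manual crank is down, Emergency remote link failed, Limit switch lost, Main wire rope faulted, Reserve hoist motor fails}; {Outboard position sensor is out, Primary local panel is down}; {Outboard position sensor is out, Power feeder is down}.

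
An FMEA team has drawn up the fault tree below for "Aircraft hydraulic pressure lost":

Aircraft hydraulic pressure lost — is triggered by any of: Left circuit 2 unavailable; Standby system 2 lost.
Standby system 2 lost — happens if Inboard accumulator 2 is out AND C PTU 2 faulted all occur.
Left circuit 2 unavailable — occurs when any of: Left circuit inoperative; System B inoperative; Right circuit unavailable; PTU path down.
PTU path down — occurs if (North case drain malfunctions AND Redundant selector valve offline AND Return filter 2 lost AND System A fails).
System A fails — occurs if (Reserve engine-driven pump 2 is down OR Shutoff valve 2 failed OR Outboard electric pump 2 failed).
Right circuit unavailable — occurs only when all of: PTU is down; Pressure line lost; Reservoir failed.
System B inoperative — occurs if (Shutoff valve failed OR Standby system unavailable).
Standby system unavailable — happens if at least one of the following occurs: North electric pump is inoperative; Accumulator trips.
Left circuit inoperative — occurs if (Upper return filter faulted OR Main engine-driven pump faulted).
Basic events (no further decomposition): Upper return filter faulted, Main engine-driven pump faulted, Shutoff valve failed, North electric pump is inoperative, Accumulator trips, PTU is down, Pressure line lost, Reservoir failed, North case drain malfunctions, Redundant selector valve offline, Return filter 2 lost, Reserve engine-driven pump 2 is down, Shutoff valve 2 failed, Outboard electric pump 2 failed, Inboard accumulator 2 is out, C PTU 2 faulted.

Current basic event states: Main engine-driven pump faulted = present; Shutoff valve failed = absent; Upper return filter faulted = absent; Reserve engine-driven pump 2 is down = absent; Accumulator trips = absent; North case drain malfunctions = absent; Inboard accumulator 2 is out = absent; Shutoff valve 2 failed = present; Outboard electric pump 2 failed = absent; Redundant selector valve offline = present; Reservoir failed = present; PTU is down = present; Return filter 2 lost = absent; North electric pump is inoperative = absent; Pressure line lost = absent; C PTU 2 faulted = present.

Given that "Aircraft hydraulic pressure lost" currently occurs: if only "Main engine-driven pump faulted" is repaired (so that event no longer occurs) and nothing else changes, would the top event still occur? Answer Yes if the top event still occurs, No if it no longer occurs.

No

Counterfactual: set "Main engine-driven pump faulted" to not occurred.
Left circuit inoperative [OR]: Upper return filter faulted=not, Main engine-driven pump faulted=not → no input occurs → does not occur.
Standby system unavailable [OR]: North electric pump is inoperative=not, Accumulator trips=not → no input occurs → does not occur.
System B inoperative [OR]: Shutoff valve failed=not, Standby system unavailable=not → no input occurs → does not occur.
Right circuit unavailable [AND]: PTU is down=occurs, Pressure line lost=not, Reservoir failed=occurs → not all inputs occur → does not occur.
System A fails [OR]: Reserve engine-driven pump 2 is down=not, Shutoff valve 2 failed=occurs, Outboard electric pump 2 failed=not → at least one input occurs → occurs.
PTU path down [AND]: North case drain malfunctions=not, Redundant selector valve offline=occurs, Return filter 2 lost=not, System A fails=occurs → not all inputs occur → does not occur.
Left circuit 2 unavailable [OR]: Left circuit inoperative=not, System B inoperative=not, Right circuit unavailable=not, PTU path down=not → no input occurs → does not occur.
Standby system 2 lost [AND]: Inboard accumulator 2 is out=not, C PTU 2 faulted=occurs → not all inputs occur → does not occur.
Aircraft hydraulic pressure lost [OR]: Left circuit 2 unavailable=not, Standby system 2 lost=not → no input occurs → does not occur.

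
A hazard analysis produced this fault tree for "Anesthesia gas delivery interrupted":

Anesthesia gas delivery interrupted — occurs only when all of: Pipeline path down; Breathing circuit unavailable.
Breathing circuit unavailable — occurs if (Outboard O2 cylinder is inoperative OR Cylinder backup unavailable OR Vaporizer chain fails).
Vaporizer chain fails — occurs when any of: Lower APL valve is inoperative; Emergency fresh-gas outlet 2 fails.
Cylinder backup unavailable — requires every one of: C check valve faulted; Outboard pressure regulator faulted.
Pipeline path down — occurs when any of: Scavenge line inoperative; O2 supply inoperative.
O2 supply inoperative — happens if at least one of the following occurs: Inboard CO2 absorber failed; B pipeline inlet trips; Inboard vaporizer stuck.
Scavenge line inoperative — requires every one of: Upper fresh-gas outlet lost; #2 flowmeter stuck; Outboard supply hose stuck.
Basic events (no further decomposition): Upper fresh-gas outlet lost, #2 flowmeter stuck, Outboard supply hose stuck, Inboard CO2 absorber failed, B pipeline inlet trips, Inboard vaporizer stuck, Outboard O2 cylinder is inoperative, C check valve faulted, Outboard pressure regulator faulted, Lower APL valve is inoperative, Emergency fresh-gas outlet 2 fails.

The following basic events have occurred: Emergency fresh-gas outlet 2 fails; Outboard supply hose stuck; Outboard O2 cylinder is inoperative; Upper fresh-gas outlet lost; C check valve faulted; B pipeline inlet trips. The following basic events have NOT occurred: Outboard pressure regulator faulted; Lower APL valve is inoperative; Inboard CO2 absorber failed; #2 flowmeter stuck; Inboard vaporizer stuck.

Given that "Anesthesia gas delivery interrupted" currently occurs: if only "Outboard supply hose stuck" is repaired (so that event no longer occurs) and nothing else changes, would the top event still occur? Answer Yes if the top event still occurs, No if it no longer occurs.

Yes

Counterfactual: set "Outboard supply hose stuck" to not occurred.
Scavenge line inoperative [AND]: Upper fresh-gas outlet lost=occurs, #2 flowmeter stuck=not, Outboard supply hose stuck=not → not all inputs occur → does not occur.
O2 supply inoperative [OR]: Inboard CO2 absorber failed=not, B pipeline inlet trips=occurs, Inboard vaporizer stuck=not → at least one input occurs → occurs.
Pipeline path down [OR]: Scavenge line inoperative=not, O2 supply inoperative=occurs → at least one input occurs → occurs.
Cylinder backup unavailable [AND]: C check valve faulted=occurs, Outboard pressure regulator faulted=not → not all inputs occur → does not occur.
Vaporizer chain fails [OR]: Lower APL valve is inoperative=not, Emergency fresh-gas outlet 2 fails=occurs → at least one input occurs → occurs.
Breathing circuit unavailable [OR]: Outboard O2 cylinder is inoperative=occurs, Cylinder backup unavailable=not, Vaporizer chain fails=occurs → at least one input occurs → occurs.
Anesthesia gas delivery interrupted [AND]: Pipeline path down=occurs, Breathing circuit unavailable=occurs → all inputs occur → occurs.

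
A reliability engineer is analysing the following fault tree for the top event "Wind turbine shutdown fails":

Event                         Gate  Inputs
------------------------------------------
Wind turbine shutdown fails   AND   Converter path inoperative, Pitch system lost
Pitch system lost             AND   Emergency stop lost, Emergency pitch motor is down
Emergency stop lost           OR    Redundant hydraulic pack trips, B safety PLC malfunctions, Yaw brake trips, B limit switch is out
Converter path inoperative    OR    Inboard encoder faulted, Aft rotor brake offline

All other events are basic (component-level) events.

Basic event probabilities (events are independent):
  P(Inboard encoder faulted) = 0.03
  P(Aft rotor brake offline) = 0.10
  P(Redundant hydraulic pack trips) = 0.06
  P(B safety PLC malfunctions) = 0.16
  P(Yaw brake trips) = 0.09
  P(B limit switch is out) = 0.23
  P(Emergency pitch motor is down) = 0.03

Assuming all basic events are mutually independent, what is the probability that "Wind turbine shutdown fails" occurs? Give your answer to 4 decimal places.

P(Converter path inoperative) [OR] = 1 − (1−0.03) × (1−0.10) = 0.127000
P(Emergency stop lost) [OR] = 1 − (1−0.06) × (1−0.16) × (1−0.09) × (1−0.23) = 0.446727
P(Pitch system lost) [AND] = 0.446727 × 0.03 = 0.013402
P(Wind turbine shutdown fails) [AND] = 0.127000 × 0.013402 = 0.001702
Rounded to 4 decimal places: P(Wind turbine shutdown fails) ≈ 0.0017.

0.0017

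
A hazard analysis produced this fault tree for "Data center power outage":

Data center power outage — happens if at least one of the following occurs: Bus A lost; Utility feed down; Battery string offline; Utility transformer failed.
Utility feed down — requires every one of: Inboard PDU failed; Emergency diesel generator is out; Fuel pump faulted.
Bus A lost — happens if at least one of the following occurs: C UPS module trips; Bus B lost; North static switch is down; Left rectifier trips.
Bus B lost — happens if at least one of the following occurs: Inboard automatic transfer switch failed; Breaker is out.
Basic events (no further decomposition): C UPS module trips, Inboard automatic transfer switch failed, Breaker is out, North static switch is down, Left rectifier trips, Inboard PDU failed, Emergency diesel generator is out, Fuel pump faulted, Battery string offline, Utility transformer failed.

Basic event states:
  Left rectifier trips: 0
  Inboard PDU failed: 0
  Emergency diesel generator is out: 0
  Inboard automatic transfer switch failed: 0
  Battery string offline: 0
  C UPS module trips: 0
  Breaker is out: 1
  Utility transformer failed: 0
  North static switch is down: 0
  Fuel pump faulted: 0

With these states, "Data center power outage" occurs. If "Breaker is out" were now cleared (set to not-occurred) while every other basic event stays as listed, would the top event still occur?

No

Counterfactual: set "Breaker is out" to not occurred.
Bus B lost [OR]: Inboard automatic transfer switch failed=not, Breaker is out=not → no input occurs → does not occur.
Bus A lost [OR]: C UPS module trips=not, Bus B lost=not, North static switch is down=not, Left rectifier trips=not → no input occurs → does not occur.
Utility feed down [AND]: Inboard PDU failed=not, Emergency diesel generator is out=not, Fuel pump faulted=not → not all inputs occur → does not occur.
Data center power outage [OR]: Bus A lost=not, Utility feed down=not, Battery string offline=not, Utility transformer failed=not → no input occurs → does not occur.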